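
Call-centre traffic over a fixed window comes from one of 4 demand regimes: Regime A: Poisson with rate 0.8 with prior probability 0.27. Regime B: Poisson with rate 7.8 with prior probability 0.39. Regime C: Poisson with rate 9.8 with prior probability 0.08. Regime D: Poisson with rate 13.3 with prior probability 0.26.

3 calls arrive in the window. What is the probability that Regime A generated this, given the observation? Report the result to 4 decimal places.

Apply Bayes' rule: the posterior for each component is proportional to its prior times its likelihood at x.
Evaluate each component's likelihood at the observed value:
  p_A = e^(−0.8)·0.8^3/3! = 0.0383427
  p_B = e^(−7.8)·7.8^3/3! = 0.0324068
  p_C = e^(−9.8)·9.8^3/3! = 0.00869843
  p_D = e^(−13.3)·13.3^3/3! = 0.000656579
Prior × likelihood for each component:
  π_A·p_A = 0.27 × 0.0383427 = 0.0103525
  π_B·p_B = 0.39 × 0.0324068 = 0.0126386
  π_C·p_C = 0.08 × 0.00869843 = 0.000695875
  π_D·p_D = 0.26 × 0.000656579 = 0.000170711
Denominator: 0.0103525 + 0.0126386 + 0.000695875 + 0.000170711 = 0.0238578
P(Regime A | data) = 0.0103525 / 0.0238578 ≈ 0.4339

0.4339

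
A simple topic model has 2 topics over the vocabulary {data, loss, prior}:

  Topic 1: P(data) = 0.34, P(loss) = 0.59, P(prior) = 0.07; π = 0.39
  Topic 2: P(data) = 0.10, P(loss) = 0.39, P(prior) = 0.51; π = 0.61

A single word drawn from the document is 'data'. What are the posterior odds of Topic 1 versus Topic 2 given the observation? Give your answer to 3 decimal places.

2.174

Since P(k|x) ∝ π_k f_k(x), the posterior odds are π_i f_i(x) / (π_j f_j(x)).
Categorical probabilities:
  L_1 = 0.34
  L_2 = 0.1
Odds = (0.39/0.61) × (0.34/0.1) = 0.639344 × 3.4 ≈ 2.174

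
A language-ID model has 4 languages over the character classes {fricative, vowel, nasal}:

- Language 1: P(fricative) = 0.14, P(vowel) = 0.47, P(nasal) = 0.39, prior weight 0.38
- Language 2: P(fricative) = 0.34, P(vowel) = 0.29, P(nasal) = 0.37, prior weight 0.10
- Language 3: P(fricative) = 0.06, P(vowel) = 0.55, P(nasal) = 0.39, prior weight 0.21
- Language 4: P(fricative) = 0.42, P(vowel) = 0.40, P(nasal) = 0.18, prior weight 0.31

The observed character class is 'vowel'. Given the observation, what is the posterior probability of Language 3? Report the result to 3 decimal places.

0.258

The responsibility of component k is w_k f_k(x) divided by Σ_j w_j f_j(x).
Categorical probabilities:
  L_1 = P(vowel | comp) = 0.47
  L_2 = P(vowel | comp) = 0.29
  L_3 = P(vowel | comp) = 0.55
  L_4 = P(vowel | comp) = 0.40
Prior × likelihood for each component:
  w_1·L_1 = 0.38 × 0.47 = 0.1786
  w_2·L_2 = 0.10 × 0.29 = 0.029
  w_3·L_3 = 0.21 × 0.55 = 0.1155
  w_4·L_4 = 0.31 × 0.4 = 0.124
Sum: 0.1786 + 0.029 + 0.1155 + 0.124 = 0.4471
Responsibility of Language 3: 0.1155 / 0.4471 ≈ 0.258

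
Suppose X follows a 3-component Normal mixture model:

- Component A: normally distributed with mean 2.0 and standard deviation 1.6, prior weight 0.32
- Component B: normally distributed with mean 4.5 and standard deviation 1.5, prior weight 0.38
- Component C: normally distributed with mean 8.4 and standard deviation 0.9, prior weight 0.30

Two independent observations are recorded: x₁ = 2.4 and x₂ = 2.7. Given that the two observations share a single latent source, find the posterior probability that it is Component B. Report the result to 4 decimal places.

The responsibility of component k is π_k f_k(x) divided by Σ_j π_j f_j(x).
Since both observations come from the same component, the likelihood for component k is f_k(x₁)·f_k(x₂).
  L_A = [(1/(1.6·√(2π)))·exp(−(2.4−2.0)²/(2·1.6²)) = 0.249339·exp(-0.03125) = 0.241668] × [0.226583] = 0.0547577
  L_B = [(1/(1.5·√(2π)))·exp(−(2.4−4.5)²/(2·1.5²)) = 0.265962·exp(-0.98000) = 0.0998183] × [0.129457] = 0.0129222
  L_C = [(1/(0.9·√(2π)))·exp(−(2.4−8.4)²/(2·0.9²)) = 0.443269·exp(-22.22222) = 9.901e-11] × [8.64272e-10] = 8.55716e-20
Weight by the priors:
  π_A·L_A = 0.32 × 0.0547577 = 0.0175225
  π_B·L_B = 0.38 × 0.0129222 = 0.00491044
  π_C·L_C = 0.30 × 8.55716e-20 = 2.56715e-20
Denominator: 0.0175225 + 0.00491044 + 2.56715e-20 = 0.0224329
Responsibility of Component B: 0.00491044 / 0.0224329 ≈ 0.2189

0.2189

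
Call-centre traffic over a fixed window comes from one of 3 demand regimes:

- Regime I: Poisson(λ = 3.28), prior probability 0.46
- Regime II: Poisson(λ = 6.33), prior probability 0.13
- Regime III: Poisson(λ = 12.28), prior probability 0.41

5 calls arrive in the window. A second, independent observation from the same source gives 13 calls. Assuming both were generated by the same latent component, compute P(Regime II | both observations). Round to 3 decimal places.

0.235

Apply Bayes' rule: the posterior for each component is proportional to its prior times its likelihood at x.
Since both observations come from the same component, the likelihood for component k is f_k(x₁)·f_k(x₂).
  L_I = [0.119043] × [3.07322e-05] = 3.65844e-06
  L_II = [0.150922] × [0.00749694] = 0.00113145
  L_III = [0.0108062] × [0.107687] = 0.00116369
Unnormalised posteriors:
  w_I·L_I = 0.46 × 3.65844e-06 = 1.68288e-06
  w_II·L_II = 0.13 × 0.00113145 = 0.000147089
  w_III·L_III = 0.41 × 0.00116369 = 0.000477112
Evidence: 1.68288e-06 + 0.000147089 + 0.000477112 = 0.000625884
Responsibility of Regime II: 0.000147089 / 0.000625884 ≈ 0.235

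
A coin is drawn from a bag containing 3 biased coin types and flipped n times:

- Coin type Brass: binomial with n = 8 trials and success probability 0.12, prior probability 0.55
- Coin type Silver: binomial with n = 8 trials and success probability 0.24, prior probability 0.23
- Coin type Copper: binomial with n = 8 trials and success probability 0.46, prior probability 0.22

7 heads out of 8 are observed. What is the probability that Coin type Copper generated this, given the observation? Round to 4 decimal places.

0.9844

P(component k | x) = π_k·f_k(x) / marginal(x), where marginal(x) = Σ_j π_j·f_j(x).
Binomial probabilities:
  p_Brass = C(8,7)·0.12^7·0.88^1 = 8·3.58318e-07·0.88 = 2.52256e-06
  p_Silver = C(8,7)·0.24^7·0.76^1 = 8·4.58647e-05·0.76 = 0.000278857
  p_Copper = C(8,7)·0.46^7·0.54^1 = 8·0.00435818·0.54 = 0.0188273
Prior × likelihood for each component:
  π_Brass·p_Brass = 0.55 × 2.52256e-06 = 1.38741e-06
  π_Silver·p_Silver = 0.23 × 0.000278857 = 6.41372e-05
  π_Copper·p_Copper = 0.22 × 0.0188273 = 0.00414201
Denominator: 1.38741e-06 + 6.41372e-05 + 0.00414201 = 0.00420754
P(Coin type Copper | data) = 0.00414201 / 0.00420754 ≈ 0.9844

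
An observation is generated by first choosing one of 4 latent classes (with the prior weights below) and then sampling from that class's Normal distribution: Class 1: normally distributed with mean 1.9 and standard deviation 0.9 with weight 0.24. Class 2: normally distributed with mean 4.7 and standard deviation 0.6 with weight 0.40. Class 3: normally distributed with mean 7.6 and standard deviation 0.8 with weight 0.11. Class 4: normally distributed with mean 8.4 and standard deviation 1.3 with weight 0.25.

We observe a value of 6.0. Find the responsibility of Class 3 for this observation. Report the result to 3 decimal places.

Posterior ∝ prior × likelihood, so P(k | x) ∝ w_k f_k(x); normalise over all components.
Evaluate each component's likelihood at the observed value:
  p_1 = (1/(0.9·√(2π)))·exp(−(6.0−1.9)²/(2·0.9²)) = 0.443269·exp(-10.37654) = 1.38099e-05
  p_2 = (1/(0.6·√(2π)))·exp(−(6.0−4.7)²/(2·0.6²)) = 0.664904·exp(-2.34722) = 0.0635877
  p_3 = (1/(0.8·√(2π)))·exp(−(6.0−7.6)²/(2·0.8²)) = 0.498678·exp(-2.00000) = 0.0674887
  p_4 = (1/(1.3·√(2π)))·exp(−(6.0−8.4)²/(2·1.3²)) = 0.306879·exp(-1.70414) = 0.05583
Unnormalised posteriors:
  w_1·p_1 = 0.24 × 1.38099e-05 = 3.31439e-06
  w_2·p_2 = 0.40 × 0.0635877 = 0.0254351
  w_3·p_3 = 0.11 × 0.0674887 = 0.00742376
  w_4·p_4 = 0.25 × 0.05583 = 0.0139575
Marginal: 3.31439e-06 + 0.0254351 + 0.00742376 + 0.0139575 = 0.0468196
P(Class 3 | the observation) = 0.00742376 / 0.0468196 ≈ 0.159

0.159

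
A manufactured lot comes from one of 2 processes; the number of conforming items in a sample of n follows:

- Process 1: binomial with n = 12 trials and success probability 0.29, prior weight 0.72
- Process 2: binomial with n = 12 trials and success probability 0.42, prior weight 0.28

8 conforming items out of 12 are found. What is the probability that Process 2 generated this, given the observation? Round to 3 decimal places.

Posterior ∝ prior × likelihood, so P(k | x) ∝ w_k f_k(x); normalise over all components.
Component likelihoods at x = 8 conforming items out of 12:
  L_1 = C(12,8)·0.29^8·0.71^4 = 495·5.00246e-05·0.254117 = 0.00629249
  L_2 = C(12,8)·0.42^8·0.58^4 = 495·0.000968265·0.113165 = 0.054239
Prior × likelihood for each component:
  w_1·L_1 = 0.72 × 0.00629249 = 0.00453059
  w_2·L_2 = 0.28 × 0.054239 = 0.0151869
Evidence: 0.00453059 + 0.0151869 = 0.0197175
Responsibility of Process 2: 0.0151869 / 0.0197175 ≈ 0.770

0.770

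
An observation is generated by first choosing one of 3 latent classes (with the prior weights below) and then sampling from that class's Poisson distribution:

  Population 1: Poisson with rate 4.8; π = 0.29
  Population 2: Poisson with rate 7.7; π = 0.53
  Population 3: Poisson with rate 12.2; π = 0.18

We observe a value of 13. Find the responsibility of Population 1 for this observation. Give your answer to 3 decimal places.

0.008

P(component k | x) = P(Z=k)·f_k(x) / marginal(x), where marginal(x) = Σ_j P(Z=j)·f_j(x).
Poisson probabilities:
  f_1 = e^(−4.8)·4.8^13/13! = 0.000948948
  f_2 = e^(−7.7)·7.7^13/13! = 0.0243238
  f_3 = e^(−12.2)·12.2^13/13! = 0.107153
Unnormalised posteriors:
  P(Z=1)·f_1 = 0.29 × 0.000948948 = 0.000275195
  P(Z=2)·f_2 = 0.53 × 0.0243238 = 0.0128916
  P(Z=3)·f_3 = 0.18 × 0.107153 = 0.0192876
Normaliser: 0.000275195 + 0.0128916 + 0.0192876 = 0.0324544
So the posterior for Population 1 is 0.000275195 / 0.0324544 ≈ 0.008.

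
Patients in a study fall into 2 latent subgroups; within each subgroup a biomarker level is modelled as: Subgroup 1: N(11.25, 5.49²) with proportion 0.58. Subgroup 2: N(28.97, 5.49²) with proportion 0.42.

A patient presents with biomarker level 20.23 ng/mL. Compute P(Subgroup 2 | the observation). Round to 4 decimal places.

0.4373

Posterior ∝ prior × likelihood, so P(k | x) ∝ P(Z=k) f_k(x); normalise over all components.
Normal densities:
  L_1 = (1/(5.49·√(2π)))·exp(−(20.23−11.25)²/(2·5.49²)) = 0.072667·exp(-1.33776) = 0.0190702
  L_2 = (1/(5.49·√(2π)))·exp(−(20.23−28.97)²/(2·5.49²)) = 0.072667·exp(-1.26721) = 0.0204643
Unnormalised posteriors:
  P(Z=1)·L_1 = 0.58 × 0.0190702 = 0.0110607
  P(Z=2)·L_2 = 0.42 × 0.0204643 = 0.00859499
Evidence: 0.0110607 + 0.00859499 = 0.0196557
P(Subgroup 2 | the observation) ≈ 0.4373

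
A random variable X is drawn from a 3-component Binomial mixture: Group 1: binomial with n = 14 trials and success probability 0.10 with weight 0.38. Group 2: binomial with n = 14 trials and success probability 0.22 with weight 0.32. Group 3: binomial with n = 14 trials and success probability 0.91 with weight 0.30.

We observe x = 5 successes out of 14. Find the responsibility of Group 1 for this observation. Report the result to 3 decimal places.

By Bayes' theorem, P(k | x) = π_k f_k(x) / Σ_j π_j f_j(x).
Evaluate each component's likelihood at the observed value:
  p_1 = 0.00775616
  p_2 = 0.110263
  p_3 = 4.84009e-07
Multiply by the mixture weights:
  π_1·p_1 = 0.38 × 0.00775616 = 0.00294734
  π_2·p_2 = 0.32 × 0.110263 = 0.0352841
  π_3·p_3 = 0.30 × 4.84009e-07 = 1.45203e-07
Evidence: 0.00294734 + 0.0352841 + 1.45203e-07 = 0.0382316
Responsibility of Group 1: 0.00294734 / 0.0382316 ≈ 0.077

0.077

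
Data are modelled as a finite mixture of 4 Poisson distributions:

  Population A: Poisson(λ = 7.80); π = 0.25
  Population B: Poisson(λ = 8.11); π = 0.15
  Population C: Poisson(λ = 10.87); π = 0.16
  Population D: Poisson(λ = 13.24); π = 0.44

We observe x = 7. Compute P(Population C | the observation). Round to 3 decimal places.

The responsibility of component k is P(Z=k) f_k(x) divided by Σ_j P(Z=j) f_j(x).
Poisson probabilities:
  p_A = e^(−7.80)·7.80^7/7! = 0.142802
  p_B = e^(−8.11)·8.11^7/7! = 0.13759
  p_C = e^(−10.87)·10.87^7/7! = 0.0676699
  p_D = e^(−13.24)·13.24^7/7! = 0.0251609
Unnormalised posteriors:
  P(Z=A)·p_A = 0.25 × 0.142802 = 0.0357005
  P(Z=B)·p_B = 0.15 × 0.13759 = 0.0206385
  P(Z=C)·p_C = 0.16 × 0.0676699 = 0.0108272
  P(Z=D)·p_D = 0.44 × 0.0251609 = 0.0110708
Marginal: 0.0357005 + 0.0206385 + 0.0108272 + 0.0110708 = 0.078237
So the posterior for Population C is 0.0108272 / 0.078237 ≈ 0.138.

0.138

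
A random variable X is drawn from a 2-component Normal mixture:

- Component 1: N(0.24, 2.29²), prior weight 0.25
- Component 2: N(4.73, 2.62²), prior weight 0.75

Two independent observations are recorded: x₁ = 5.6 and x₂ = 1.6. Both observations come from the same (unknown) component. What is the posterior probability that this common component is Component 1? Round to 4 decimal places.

Apply Bayes' rule: the posterior for each component is proportional to its prior times its likelihood at x.
Since both observations come from the same component, the likelihood for component k is f_k(x₁)·f_k(x₂).
  L_1 = [0.0112575] × [0.146045] = 0.0016441
  L_2 = [0.1441] × [0.0745925] = 0.0107488
Multiply by the mixture weights:
  π_1·L_1 = 0.25 × 0.0016441 = 0.000411025
  π_2·L_2 = 0.75 × 0.0107488 = 0.00806161
Marginal: 0.000411025 + 0.00806161 = 0.00847263
So the posterior for Component 1 is 0.000411025 / 0.00847263 ≈ 0.0485.

0.0485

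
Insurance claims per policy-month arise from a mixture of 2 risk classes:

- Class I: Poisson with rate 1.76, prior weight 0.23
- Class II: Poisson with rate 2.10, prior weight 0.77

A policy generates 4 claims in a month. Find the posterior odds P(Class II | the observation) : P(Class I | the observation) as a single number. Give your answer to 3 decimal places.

4.830

Posterior odds = (P(Z=i) f_i(x)) / (P(Z=j) f_j(x)); the normalising sum cancels.
Evaluate each component's likelihood at the observed value:
  f_I = e^(−1.76)·1.76^4/4! = 0.068783
  f_II = e^(−2.10)·2.10^4/4! = 0.099231
0.0764079 / 0.0158201 ≈ 4.830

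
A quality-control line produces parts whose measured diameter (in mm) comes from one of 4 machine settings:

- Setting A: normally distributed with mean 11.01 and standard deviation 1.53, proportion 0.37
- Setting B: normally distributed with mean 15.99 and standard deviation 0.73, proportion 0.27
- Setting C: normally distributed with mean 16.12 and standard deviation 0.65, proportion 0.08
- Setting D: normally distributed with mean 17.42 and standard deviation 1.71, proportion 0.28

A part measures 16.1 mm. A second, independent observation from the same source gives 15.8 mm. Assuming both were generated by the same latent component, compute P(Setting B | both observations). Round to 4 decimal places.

0.6945

The responsibility of component k is w_k f_k(x) divided by Σ_j w_j f_j(x).
Since both observations come from the same component, the likelihood for component k is f_k(x₁)·f_k(x₂).
  L_A = [0.00103021] × [0.00194031] = 1.99892e-06
  L_B = [0.540327] × [0.528296] = 0.285452
  L_C = [0.613467] × [0.54371] = 0.333548
  L_D = [0.173189] × [0.148944] = 0.0257955
Weight by the priors:
  w_A·L_A = 0.37 × 1.99892e-06 = 7.396e-07
  w_B·L_B = 0.27 × 0.285452 = 0.0770722
  w_C·L_C = 0.08 × 0.333548 = 0.0266839
  w_D·L_D = 0.28 × 0.0257955 = 0.00722274
Denominator: 7.396e-07 + 0.0770722 + 0.0266839 + 0.00722274 = 0.110979
P(Setting B | x₁,x₂) = 0.0770722 / 0.110979 ≈ 0.6945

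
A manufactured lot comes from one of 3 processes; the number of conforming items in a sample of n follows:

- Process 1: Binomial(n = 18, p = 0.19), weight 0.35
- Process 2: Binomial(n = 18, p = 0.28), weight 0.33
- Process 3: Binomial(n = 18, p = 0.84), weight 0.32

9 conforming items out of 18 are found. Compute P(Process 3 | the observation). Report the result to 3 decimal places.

0.023

By Bayes' theorem, P(k | x) = P(Z=k) f_k(x) / Σ_j P(Z=j) f_j(x).
Component likelihoods at x = 9 conforming items out of 18:
  p_1 = C(18,9)·0.19^9·0.81^9 = 48620·3.22688e-07·0.150095 = 0.00235485
  p_2 = C(18,9)·0.28^9·0.72^9 = 48620·1.05785e-05·0.0519987 = 0.0267442
  p_3 = C(18,9)·0.84^9·0.16^9 = 48620·0.208216·6.87195e-08 = 0.000695678
Unnormalised posteriors:
  P(Z=1)·p_1 = 0.35 × 0.00235485 = 0.000824196
  P(Z=2)·p_2 = 0.33 × 0.0267442 = 0.00882559
  P(Z=3)·p_3 = 0.32 × 0.000695678 = 0.000222617
Normaliser: 0.000824196 + 0.00882559 + 0.000222617 = 0.0098724
So the posterior for Process 3 is 0.000222617 / 0.0098724 ≈ 0.023.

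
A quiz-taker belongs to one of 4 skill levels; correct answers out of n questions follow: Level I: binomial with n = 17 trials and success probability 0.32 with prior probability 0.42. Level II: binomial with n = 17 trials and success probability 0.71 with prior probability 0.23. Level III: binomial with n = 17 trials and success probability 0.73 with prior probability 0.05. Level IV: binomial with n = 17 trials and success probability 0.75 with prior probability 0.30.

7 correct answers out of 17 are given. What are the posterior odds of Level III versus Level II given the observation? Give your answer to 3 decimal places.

Only the two components matter; the odds are (π_i f_i(x)) / (π_j f_j(x)).
Binomial probabilities:
  f_I = C(17,7)·0.32^7·0.68^10 = 19448·0.000343597·0.0211392 = 0.141258
  f_II = C(17,7)·0.71^7·0.29^10 = 19448·0.0909512·4.20707e-06 = 0.00744155
  f_III = C(17,7)·0.73^7·0.27^10 = 19448·0.110474·2.05891e-06 = 0.00442357
  f_IV = C(17,7)·0.75^7·0.25^10 = 19448·0.133484·9.53674e-07 = 0.00247573
Posterior odds = (π_III·f_III) / (π_II·f_II) = (0.05·0.00442357) / (0.23·0.00744155) = 0.000221178 / 0.00171156 ≈ 0.129

0.129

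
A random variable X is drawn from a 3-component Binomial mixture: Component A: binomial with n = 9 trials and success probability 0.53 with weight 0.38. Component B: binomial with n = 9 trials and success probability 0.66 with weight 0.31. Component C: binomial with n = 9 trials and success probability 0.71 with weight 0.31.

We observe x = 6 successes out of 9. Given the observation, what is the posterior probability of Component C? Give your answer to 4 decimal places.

P(component k | x) = w_k·f_k(x) / marginal(x), where marginal(x) = Σ_j w_j·f_j(x).
Binomial probabilities:
  p_A = 0.193298
  p_B = 0.272885
  p_C = 0.262436
Multiply by the mixture weights:
  w_A·p_A = 0.38 × 0.193298 = 0.0734534
  w_B·p_B = 0.31 × 0.272885 = 0.0845943
  w_C·p_C = 0.31 × 0.262436 = 0.0813552
Evidence: 0.0734534 + 0.0845943 + 0.0813552 = 0.239403
Responsibility of Component C: 0.0813552 / 0.239403 ≈ 0.3398

0.3398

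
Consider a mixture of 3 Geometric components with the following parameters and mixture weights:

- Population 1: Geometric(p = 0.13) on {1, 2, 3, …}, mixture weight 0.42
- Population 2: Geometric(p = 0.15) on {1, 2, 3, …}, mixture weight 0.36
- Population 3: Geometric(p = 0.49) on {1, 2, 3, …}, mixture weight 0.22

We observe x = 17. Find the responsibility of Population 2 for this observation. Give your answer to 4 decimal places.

0.4053

The responsibility of component k is π_k f_k(x) divided by Σ_j π_j f_j(x).
Component likelihoods at x = 17:
  f_1 = 0.014004
  f_2 = 0.0111377
  f_3 = 1.02641e-05
Unnormalised posteriors:
  π_1·f_1 = 0.42 × 0.014004 = 0.00588167
  π_2·f_2 = 0.36 × 0.0111377 = 0.00400956
  π_3·f_3 = 0.22 × 1.02641e-05 = 2.25809e-06
Evidence: 0.00588167 + 0.00400956 + 2.25809e-06 = 0.00989349
Responsibility of Population 2: 0.00400956 / 0.00989349 ≈ 0.4053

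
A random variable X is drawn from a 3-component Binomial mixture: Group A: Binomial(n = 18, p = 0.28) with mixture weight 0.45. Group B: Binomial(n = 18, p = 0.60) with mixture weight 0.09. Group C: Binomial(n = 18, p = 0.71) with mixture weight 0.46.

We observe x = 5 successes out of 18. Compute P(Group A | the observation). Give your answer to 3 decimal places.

Posterior ∝ prior × likelihood, so P(k | x) ∝ P(Z=k) f_k(x); normalise over all components.
Component likelihoods at x = 5 successes out of 18:
  f_A = C(18,5)·0.28^5·0.72^13 = 8568·0.00172104·0.0139741 = 0.206059
  f_B = C(18,5)·0.60^5·0.40^13 = 8568·0.07776·6.71089e-06 = 0.00447111
  f_C = C(18,5)·0.71^5·0.29^13 = 8568·0.180423·1.02606e-07 = 0.000158615
Multiply by the mixture weights:
  P(Z=A)·f_A = 0.45 × 0.206059 = 0.0927267
  P(Z=B)·f_B = 0.09 × 0.00447111 = 0.0004024
  P(Z=C)·f_C = 0.46 × 0.000158615 = 7.29631e-05
Normaliser: 0.0927267 + 0.0004024 + 7.29631e-05 = 0.093202
P(Group A | the observation) ≈ 0.995

0.995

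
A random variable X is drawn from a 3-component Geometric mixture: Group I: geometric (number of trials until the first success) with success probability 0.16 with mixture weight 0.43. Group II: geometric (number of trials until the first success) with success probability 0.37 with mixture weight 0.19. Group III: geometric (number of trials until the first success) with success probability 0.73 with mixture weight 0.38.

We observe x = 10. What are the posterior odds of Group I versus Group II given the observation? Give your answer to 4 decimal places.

Posterior odds = (P(Z=i) f_i(x)) / (P(Z=j) f_j(x)); the normalising sum cancels.
Component likelihoods at x = 10:
  p_I = 0.0333145
  p_II = 0.00578451
  p_III = 5.56669e-06
Posterior odds = (P(Z=I)·p_I) / (P(Z=II)·p_II) = (0.43·0.0333145) / (0.19·0.00578451) = 0.0143252 / 0.00109906 ≈ 13.0341

13.0341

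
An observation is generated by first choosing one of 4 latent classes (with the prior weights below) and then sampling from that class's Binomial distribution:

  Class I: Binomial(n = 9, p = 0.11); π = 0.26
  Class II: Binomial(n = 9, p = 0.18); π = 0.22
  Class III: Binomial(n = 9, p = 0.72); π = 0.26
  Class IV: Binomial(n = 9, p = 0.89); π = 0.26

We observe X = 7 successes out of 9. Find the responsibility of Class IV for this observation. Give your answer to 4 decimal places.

0.4049

The responsibility of component k is π_k f_k(x) divided by Σ_j π_j f_j(x).
Component likelihoods at x = 7 successes out of 9:
  f_I = 5.55688e-06
  f_II = 0.000148196
  f_III = 0.283104
  f_IV = 0.192672
Multiply by the mixture weights:
  π_I·f_I = 0.26 × 5.55688e-06 = 1.44479e-06
  π_II·f_II = 0.22 × 0.000148196 = 3.26032e-05
  π_III·f_III = 0.26 × 0.283104 = 0.073607
  π_IV·f_IV = 0.26 × 0.192672 = 0.0500946
Sum: 1.44479e-06 + 3.26032e-05 + 0.073607 + 0.0500946 = 0.123736
So the posterior for Class IV is 0.0500946 / 0.123736 ≈ 0.4049.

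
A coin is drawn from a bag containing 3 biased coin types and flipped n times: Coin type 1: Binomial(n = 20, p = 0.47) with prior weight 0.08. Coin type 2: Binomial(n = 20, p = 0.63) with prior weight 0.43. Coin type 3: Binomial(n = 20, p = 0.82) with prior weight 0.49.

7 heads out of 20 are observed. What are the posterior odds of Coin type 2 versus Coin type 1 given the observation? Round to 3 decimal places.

Since P(k|x) ∝ P(Z=k) f_k(x), the posterior odds are P(Z=i) f_i(x) / (P(Z=j) f_j(x)).
Component likelihoods at x = 7 heads out of 20:
  L_1 = C(20,7)·0.47^7·0.53^13 = 77520·0.00506623·0.000260367 = 0.102255
  L_2 = C(20,7)·0.63^7·0.37^13 = 77520·0.0393898·2.43569e-06 = 0.00743738
  L_3 = C(20,7)·0.82^7·0.18^13 = 77520·0.249285·2.0823e-10 = 4.02396e-06
0.00319807 / 0.00818041 ≈ 0.391

0.391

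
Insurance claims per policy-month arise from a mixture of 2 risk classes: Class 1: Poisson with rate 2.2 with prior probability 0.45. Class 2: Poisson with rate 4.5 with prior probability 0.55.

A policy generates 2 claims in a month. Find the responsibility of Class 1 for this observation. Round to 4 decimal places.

0.6611

By Bayes' theorem, P(k | x) = P(Z=k) f_k(x) / Σ_j P(Z=j) f_j(x).
Poisson probabilities:
  L_1 = e^(−2.2)·2.2^2/2! = 0.268144
  L_2 = e^(−4.5)·4.5^2/2! = 0.112479
Weight by the priors:
  P(Z=1)·L_1 = 0.45 × 0.268144 = 0.120665
  P(Z=2)·L_2 = 0.55 × 0.112479 = 0.0618632
Sum: 0.120665 + 0.0618632 = 0.182528
So the posterior for Class 1 is 0.120665 / 0.182528 ≈ 0.6611.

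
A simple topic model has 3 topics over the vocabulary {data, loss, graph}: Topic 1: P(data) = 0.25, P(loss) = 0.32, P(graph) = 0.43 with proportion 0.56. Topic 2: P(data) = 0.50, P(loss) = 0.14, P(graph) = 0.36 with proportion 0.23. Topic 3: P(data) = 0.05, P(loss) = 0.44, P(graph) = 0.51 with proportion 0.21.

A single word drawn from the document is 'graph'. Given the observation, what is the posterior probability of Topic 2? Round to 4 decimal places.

0.1922

Posterior ∝ prior × likelihood, so P(k | x) ∝ P(Z=k) f_k(x); normalise over all components.
Component likelihoods at x = 'graph':
  L_1 = 0.43
  L_2 = 0.36
  L_3 = 0.51
Multiply by the mixture weights:
  P(Z=1)·L_1 = 0.56 × 0.43 = 0.2408
  P(Z=2)·L_2 = 0.23 × 0.36 = 0.0828
  P(Z=3)·L_3 = 0.21 × 0.51 = 0.1071
Evidence: 0.2408 + 0.0828 + 0.1071 = 0.4307
P(Topic 2 | x) ≈ 0.1922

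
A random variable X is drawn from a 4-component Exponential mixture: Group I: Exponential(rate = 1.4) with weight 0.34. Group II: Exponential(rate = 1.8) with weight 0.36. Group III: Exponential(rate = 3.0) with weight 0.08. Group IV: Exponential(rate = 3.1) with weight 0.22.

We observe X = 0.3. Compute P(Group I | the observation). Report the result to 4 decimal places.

Posterior ∝ prior × likelihood, so P(k | x) ∝ w_k f_k(x); normalise over all components.
Evaluate each component's likelihood at the observed value:
  p_I = 1.4·e^(−1.4·0.3) = 1.4·e^(−0.4200) = 0.919866
  p_II = 1.8·e^(−1.8·0.3) = 1.8·e^(−0.5400) = 1.04895
  p_III = 3.0·e^(−3.0·0.3) = 3.0·e^(−0.9000) = 1.21971
  p_IV = 3.1·e^(−3.1·0.3) = 3.1·e^(−0.9300) = 1.22312
Weight by the priors:
  w_I·p_I = 0.34 × 0.919866 = 0.312754
  w_II·p_II = 0.36 × 1.04895 = 0.377621
  w_III·p_III = 0.08 × 1.21971 = 0.0975767
  w_IV·p_IV = 0.22 × 1.22312 = 0.269086
Evidence: 0.312754 + 0.377621 + 0.0975767 + 0.269086 = 1.05704
So the posterior for Group I is 0.312754 / 1.05704 ≈ 0.2959.

0.2959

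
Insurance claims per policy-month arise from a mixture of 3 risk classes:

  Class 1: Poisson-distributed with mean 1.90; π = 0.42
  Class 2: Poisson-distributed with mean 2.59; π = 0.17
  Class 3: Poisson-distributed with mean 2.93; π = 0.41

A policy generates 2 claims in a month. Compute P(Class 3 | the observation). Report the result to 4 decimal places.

Posterior ∝ prior × likelihood, so P(k | x) ∝ w_k f_k(x); normalise over all components.
Evaluate each component's likelihood at the observed value:
  f_1 = e^(−1.90)·1.90^2/2! = 0.269971
  f_2 = e^(−2.59)·2.59^2/2! = 0.251621
  f_3 = e^(−2.93)·2.93^2/2! = 0.229204
Weight by the priors:
  w_1·f_1 = 0.42 × 0.269971 = 0.113388
  w_2·f_2 = 0.17 × 0.251621 = 0.0427756
  w_3·f_3 = 0.41 × 0.229204 = 0.0939737
Normaliser: 0.113388 + 0.0427756 + 0.0939737 = 0.250137
Responsibility of Class 3: 0.0939737 / 0.250137 ≈ 0.3757

0.3757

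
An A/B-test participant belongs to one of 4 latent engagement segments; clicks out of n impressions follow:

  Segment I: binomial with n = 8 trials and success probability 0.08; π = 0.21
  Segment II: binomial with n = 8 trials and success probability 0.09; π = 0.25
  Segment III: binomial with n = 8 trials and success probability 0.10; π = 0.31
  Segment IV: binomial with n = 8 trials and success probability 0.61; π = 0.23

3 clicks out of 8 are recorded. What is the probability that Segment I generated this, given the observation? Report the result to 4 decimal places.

P(component k | x) = P(Z=k)·f_k(x) / marginal(x), where marginal(x) = Σ_j P(Z=j)·f_j(x).
Evaluate each component's likelihood at the observed value:
  p_I = C(8,3)·0.08^3·0.92^5 = 56·0.000512·0.659082 = 0.0188972
  p_II = C(8,3)·0.09^3·0.91^5 = 56·0.000729·0.624032 = 0.0254755
  p_III = C(8,3)·0.10^3·0.90^5 = 56·0.001·0.59049 = 0.0330674
  p_IV = C(8,3)·0.61^3·0.39^5 = 56·0.226981·0.00902242 = 0.114683
Prior × likelihood for each component:
  P(Z=I)·p_I = 0.21 × 0.0188972 = 0.00396841
  P(Z=II)·p_II = 0.25 × 0.0254755 = 0.00636887
  P(Z=III)·p_III = 0.31 × 0.0330674 = 0.0102509
  P(Z=IV)·p_IV = 0.23 × 0.114683 = 0.0263772
Marginal: 0.00396841 + 0.00636887 + 0.0102509 + 0.0263772 = 0.0469654
P(Segment I | data) ≈ 0.0845

0.0845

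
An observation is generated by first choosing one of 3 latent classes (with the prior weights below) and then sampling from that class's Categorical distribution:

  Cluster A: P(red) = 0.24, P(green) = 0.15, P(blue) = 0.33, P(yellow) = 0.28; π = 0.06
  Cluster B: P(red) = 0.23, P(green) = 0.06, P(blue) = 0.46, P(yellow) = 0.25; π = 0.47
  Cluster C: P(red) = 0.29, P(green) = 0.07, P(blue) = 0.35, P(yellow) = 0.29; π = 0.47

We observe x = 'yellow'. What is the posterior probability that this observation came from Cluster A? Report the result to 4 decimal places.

0.0621

By Bayes' theorem, P(k | x) = w_k f_k(x) / Σ_j w_j f_j(x).
Evaluate each component's likelihood at the observed value:
  p_A = 0.28
  p_B = 0.25
  p_C = 0.29
Weight by the priors:
  w_A·p_A = 0.06 × 0.28 = 0.0168
  w_B·p_B = 0.47 × 0.25 = 0.1175
  w_C·p_C = 0.47 × 0.29 = 0.1363
Denominator: 0.0168 + 0.1175 + 0.1363 = 0.2706
P(Cluster A | 'yellow') ≈ 0.0621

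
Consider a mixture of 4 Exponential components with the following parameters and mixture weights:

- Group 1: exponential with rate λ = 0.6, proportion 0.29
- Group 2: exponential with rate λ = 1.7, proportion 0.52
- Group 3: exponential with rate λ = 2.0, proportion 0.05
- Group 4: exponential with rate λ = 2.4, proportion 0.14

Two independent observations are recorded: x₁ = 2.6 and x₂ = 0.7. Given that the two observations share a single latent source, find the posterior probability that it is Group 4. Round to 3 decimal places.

The responsibility of component k is P(Z=k) f_k(x) divided by Σ_j P(Z=j) f_j(x).
Since both observations come from the same component, the likelihood for component k is f_k(x₁)·f_k(x₂).
  f_1 = [0.126082] × [0.394228] = 0.0497049
  f_2 = [0.0204582] × [0.517176] = 0.0105805
  f_3 = [0.0110331] × [0.493194] = 0.00544147
  f_4 = [0.00467965] × [0.447298] = 0.0020932
Weight by the priors:
  P(Z=1)·f_1 = 0.29 × 0.0497049 = 0.0144144
  P(Z=2)·f_2 = 0.52 × 0.0105805 = 0.00550186
  P(Z=3)·f_3 = 0.05 × 0.00544147 = 0.000272074
  P(Z=4)·f_4 = 0.14 × 0.0020932 = 0.000293048
Sum: 0.0144144 + 0.00550186 + 0.000272074 + 0.000293048 = 0.0204814
P(Group 4 | x₁, x₂) ≈ 0.014

0.014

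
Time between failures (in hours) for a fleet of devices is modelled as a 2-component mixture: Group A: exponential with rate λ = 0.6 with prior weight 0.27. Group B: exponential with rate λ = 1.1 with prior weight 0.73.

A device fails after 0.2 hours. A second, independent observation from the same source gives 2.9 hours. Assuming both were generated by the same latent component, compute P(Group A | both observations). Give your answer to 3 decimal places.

0.341

By Bayes' theorem, P(k | x) = w_k f_k(x) / Σ_j w_j f_j(x).
Since both observations come from the same component, the likelihood for component k is f_k(x₁)·f_k(x₂).
  f_A = [0.6·e^(−0.6·0.2) = 0.6·e^(−0.1200) = 0.532152] × [0.105312] = 0.0560421
  f_B = [1.1·e^(−1.1·0.2) = 1.1·e^(−0.2200) = 0.882771] × [0.0452891] = 0.0399799
Unnormalised posteriors:
  w_A·f_A = 0.27 × 0.0560421 = 0.0151314
  w_B·f_B = 0.73 × 0.0399799 = 0.0291853
Evidence: 0.0151314 + 0.0291853 = 0.0443167
Responsibility of Group A: 0.0151314 / 0.0443167 ≈ 0.341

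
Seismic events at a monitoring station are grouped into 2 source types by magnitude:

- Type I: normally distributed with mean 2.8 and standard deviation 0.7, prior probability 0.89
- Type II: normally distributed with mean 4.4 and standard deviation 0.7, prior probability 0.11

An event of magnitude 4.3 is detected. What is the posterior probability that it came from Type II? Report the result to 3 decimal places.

Posterior ∝ prior × likelihood, so P(k | x) ∝ w_k f_k(x); normalise over all components.
Evaluate each component's likelihood at the observed value:
  p_I = (1/(0.7·√(2π)))·exp(−(4.3−2.8)²/(2·0.7²)) = 0.569918·exp(-2.29592) = 0.057373
  p_II = (1/(0.7·√(2π)))·exp(−(4.3−4.4)²/(2·0.7²)) = 0.569918·exp(-0.01020) = 0.564132
Unnormalised posteriors:
  w_I·p_I = 0.89 × 0.057373 = 0.0510619
  w_II·p_II = 0.11 × 0.564132 = 0.0620545
Normaliser: 0.0510619 + 0.0620545 = 0.113116
So the posterior for Type II is 0.0620545 / 0.113116 ≈ 0.549.

0.549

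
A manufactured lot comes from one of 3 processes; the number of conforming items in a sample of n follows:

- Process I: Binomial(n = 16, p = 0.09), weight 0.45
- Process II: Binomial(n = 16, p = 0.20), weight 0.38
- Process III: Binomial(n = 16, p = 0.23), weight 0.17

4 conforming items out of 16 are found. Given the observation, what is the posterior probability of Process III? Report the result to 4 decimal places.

The responsibility of component k is w_k f_k(x) divided by Σ_j w_j f_j(x).
Evaluate each component's likelihood at the observed value:
  L_I = C(16,4)·0.09^4·0.91^12 = 1820·6.561e-05·0.322475 = 0.0385069
  L_II = C(16,4)·0.20^4·0.80^12 = 1820·0.0016·0.0687195 = 0.200111
  L_III = C(16,4)·0.23^4·0.77^12 = 1820·0.00279841·0.0434399 = 0.221244
Prior × likelihood for each component:
  w_I·L_I = 0.45 × 0.0385069 = 0.0173281
  w_II·L_II = 0.38 × 0.200111 = 0.0760422
  w_III·L_III = 0.17 × 0.221244 = 0.0376115
Sum: 0.0173281 + 0.0760422 + 0.0376115 = 0.130982
So the posterior for Process III is 0.0376115 / 0.130982 ≈ 0.2872.

0.2872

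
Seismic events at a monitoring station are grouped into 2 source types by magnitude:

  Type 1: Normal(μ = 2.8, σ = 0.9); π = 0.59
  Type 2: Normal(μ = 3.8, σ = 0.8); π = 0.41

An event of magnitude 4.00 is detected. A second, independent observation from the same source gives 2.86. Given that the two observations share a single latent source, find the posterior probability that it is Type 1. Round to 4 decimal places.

The responsibility of component k is π_k f_k(x) divided by Σ_j π_j f_j(x).
Since both observations come from the same component, the likelihood for component k is f_k(x₁)·f_k(x₂).
  L_1 = [0.182233] × [0.442285] = 0.0805992
  L_2 = [0.483335] × [0.250047] = 0.120856
Multiply by the mixture weights:
  π_1·L_1 = 0.59 × 0.0805992 = 0.0475535
  π_2·L_2 = 0.41 × 0.120856 = 0.0495511
Sum: 0.0475535 + 0.0495511 = 0.0971046
P(Type 1 | x) = 0.0475535 / 0.0971046 ≈ 0.4897

0.4897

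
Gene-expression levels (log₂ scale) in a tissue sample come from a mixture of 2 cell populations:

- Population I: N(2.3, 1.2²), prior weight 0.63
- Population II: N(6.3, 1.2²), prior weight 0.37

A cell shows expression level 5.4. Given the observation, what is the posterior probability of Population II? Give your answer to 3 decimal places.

0.926

Posterior ∝ prior × likelihood, so P(k | x) ∝ π_k f_k(x); normalise over all components.
Normal densities:
  L_I = 0.0118188
  L_II = 0.250948
Prior × likelihood for each component:
  π_I·L_I = 0.63 × 0.0118188 = 0.00744583
  π_II·L_II = 0.37 × 0.250948 = 0.0928507
Normaliser: 0.00744583 + 0.0928507 = 0.100297
P(Population II | the observation) = 0.0928507 / 0.100297 ≈ 0.926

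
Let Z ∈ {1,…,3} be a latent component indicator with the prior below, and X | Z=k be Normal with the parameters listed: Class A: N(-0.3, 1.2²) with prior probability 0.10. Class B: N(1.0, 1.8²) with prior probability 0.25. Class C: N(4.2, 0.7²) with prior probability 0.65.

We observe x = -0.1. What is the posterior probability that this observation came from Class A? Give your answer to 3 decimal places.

Apply Bayes' rule: the posterior for each component is proportional to its prior times its likelihood at x.
Component likelihoods at x = -0.1:
  p_A = 0.327866
  p_B = 0.183883
  p_C = 3.64609e-09
Multiply by the mixture weights:
  π_A·p_A = 0.10 × 0.327866 = 0.0327866
  π_B·p_B = 0.25 × 0.183883 = 0.0459708
  π_C·p_C = 0.65 × 3.64609e-09 = 2.36996e-09
Denominator: 0.0327866 + 0.0459708 + 2.36996e-09 = 0.0787575
So the posterior for Class A is 0.0327866 / 0.0787575 ≈ 0.416.

0.416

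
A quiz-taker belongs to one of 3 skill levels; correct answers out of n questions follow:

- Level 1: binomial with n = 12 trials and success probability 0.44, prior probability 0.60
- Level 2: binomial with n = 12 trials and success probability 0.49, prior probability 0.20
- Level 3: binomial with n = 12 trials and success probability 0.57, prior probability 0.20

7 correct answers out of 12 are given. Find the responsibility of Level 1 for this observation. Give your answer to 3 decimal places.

0.503

By Bayes' theorem, P(k | x) = P(Z=k) f_k(x) / Σ_j P(Z=j) f_j(x).
Binomial probabilities:
  p_1 = C(12,7)·0.44^7·0.56^5 = 792·0.00319278·0.0550732 = 0.139262
  p_2 = C(12,7)·0.49^7·0.51^5 = 792·0.00678223·0.0345025 = 0.185331
  p_3 = C(12,7)·0.57^7·0.43^5 = 792·0.019549·0.0147008 = 0.22761
Multiply by the mixture weights:
  P(Z=1)·p_1 = 0.60 × 0.139262 = 0.0835575
  P(Z=2)·p_2 = 0.20 × 0.185331 = 0.0370662
  P(Z=3)·p_3 = 0.20 × 0.22761 = 0.045522
Sum: 0.0835575 + 0.0370662 + 0.045522 = 0.166146
P(Level 1 | the observation) ≈ 0.503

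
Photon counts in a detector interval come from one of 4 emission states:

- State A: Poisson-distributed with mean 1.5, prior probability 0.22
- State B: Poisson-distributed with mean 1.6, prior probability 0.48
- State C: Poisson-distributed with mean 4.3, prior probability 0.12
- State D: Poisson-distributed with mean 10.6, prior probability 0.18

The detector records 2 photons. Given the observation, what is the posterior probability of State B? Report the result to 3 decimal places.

Apply Bayes' rule: the posterior for each component is proportional to its prior times its likelihood at x.
Poisson probabilities:
  p_A = 0.251021
  p_B = 0.258428
  p_C = 0.125441
  p_D = 0.00139978
Multiply by the mixture weights:
  π_A·p_A = 0.22 × 0.251021 = 0.0552247
  π_B·p_B = 0.48 × 0.258428 = 0.124045
  π_C·p_C = 0.12 × 0.125441 = 0.015053
  π_D·p_D = 0.18 × 0.00139978 = 0.000251961
Denominator: 0.0552247 + 0.124045 + 0.015053 + 0.000251961 = 0.194575
Responsibility of State B: 0.124045 / 0.194575 ≈ 0.638

0.638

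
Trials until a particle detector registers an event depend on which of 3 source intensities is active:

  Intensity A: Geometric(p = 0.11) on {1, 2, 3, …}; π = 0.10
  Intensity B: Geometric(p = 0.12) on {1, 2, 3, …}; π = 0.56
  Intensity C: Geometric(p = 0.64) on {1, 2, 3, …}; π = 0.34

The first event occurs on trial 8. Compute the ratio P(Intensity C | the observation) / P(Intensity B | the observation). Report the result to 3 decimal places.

Since P(k|x) ∝ π_k f_k(x), the posterior odds are π_i f_i(x) / (π_j f_j(x)).
Geometric probabilities:
  f_A = 0.11·(1−0.11)^7 = 0.11·0.442313 = 0.0486545
  f_B = 0.12·(1−0.12)^7 = 0.12·0.408676 = 0.0490411
  f_C = 0.64·(1−0.64)^7 = 0.64·0.000783642 = 0.000501531
0.00017052 / 0.027463 ≈ 0.006

0.006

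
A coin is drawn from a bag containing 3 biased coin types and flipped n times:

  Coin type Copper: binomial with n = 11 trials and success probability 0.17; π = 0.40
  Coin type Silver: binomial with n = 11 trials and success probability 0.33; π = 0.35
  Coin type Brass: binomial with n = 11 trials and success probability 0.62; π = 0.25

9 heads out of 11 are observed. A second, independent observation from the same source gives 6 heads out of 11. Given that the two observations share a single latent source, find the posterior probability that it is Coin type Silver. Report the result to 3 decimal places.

0.006

By Bayes' theorem, P(k | x) = π_k f_k(x) / Σ_j π_j f_j(x).
Since both observations come from the same component, the likelihood for component k is f_k(x₁)·f_k(x₂).
  p_Copper = [4.49324e-06] × [0.00439264] = 1.97372e-08
  p_Silver = [0.00114588] × [0.0805563] = 9.23076e-05
  p_Brass = [0.107512] × [0.207927] = 0.0223545
Unnormalised posteriors:
  π_Copper·p_Copper = 0.40 × 1.97372e-08 = 7.89487e-09
  π_Silver·p_Silver = 0.35 × 9.23076e-05 = 3.23077e-05
  π_Brass·p_Brass = 0.25 × 0.0223545 = 0.00558863
Normaliser: 7.89487e-09 + 3.23077e-05 + 0.00558863 = 0.00562094
P(Coin type Silver | data) = 3.23077e-05 / 0.00562094 ≈ 0.006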